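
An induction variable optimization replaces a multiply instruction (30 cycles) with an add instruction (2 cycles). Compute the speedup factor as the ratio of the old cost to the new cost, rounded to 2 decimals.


Ratio = mult_cost / add_cost = 30 / 2 = 15.0

15.0


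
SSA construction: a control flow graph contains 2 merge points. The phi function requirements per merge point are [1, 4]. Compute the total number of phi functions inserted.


Total phi functions = sum of phi functions at each join node
= 1 + 4 = 5

5


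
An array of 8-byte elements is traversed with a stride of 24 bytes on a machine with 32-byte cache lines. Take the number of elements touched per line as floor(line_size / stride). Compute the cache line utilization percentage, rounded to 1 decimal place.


Elements per cache line = floor(32 / 24) = 1
Bytes used = 1 * 8 = 8
Utilization = 8 / 32 * 100 = 25.0%

25.0


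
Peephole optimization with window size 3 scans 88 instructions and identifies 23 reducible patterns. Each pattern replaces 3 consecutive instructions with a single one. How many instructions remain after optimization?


Each match removes 2 instructions.
Total removed = 23 * 2 = 46
Remaining = 88 - 46 = 42

42


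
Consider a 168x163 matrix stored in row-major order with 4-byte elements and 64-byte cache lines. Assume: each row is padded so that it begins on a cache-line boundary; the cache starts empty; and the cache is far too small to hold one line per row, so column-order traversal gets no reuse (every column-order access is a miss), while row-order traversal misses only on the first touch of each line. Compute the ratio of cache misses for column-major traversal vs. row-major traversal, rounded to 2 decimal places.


Each row occupies 163 * 4 = 652 bytes and starts on a line boundary, so it spans ceil(652 / 64) = 11 cache lines.
Row-major traversal misses (one per line touched): 168 * ceil(163 * 4 / 64) = 1848
Column-major traversal misses (no reuse, every access misses): 168 * 163 = 27384
Ratio = 27384 / 1848 = 14.82

14.82


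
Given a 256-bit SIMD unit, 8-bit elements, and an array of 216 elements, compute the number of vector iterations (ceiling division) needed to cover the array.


Width = 256 / 8 = 32 elements per vector op
Iterations = ceil(216 / 32) = 7

7


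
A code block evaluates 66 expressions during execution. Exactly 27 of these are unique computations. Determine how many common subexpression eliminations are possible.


CSE count = total expressions - unique expressions
= 66 - 27 = 39

39


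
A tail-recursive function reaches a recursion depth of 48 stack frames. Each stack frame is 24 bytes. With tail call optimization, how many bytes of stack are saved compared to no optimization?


Without TCO: 48 * 24 = 1152 bytes
With TCO: reuse 1 frame = 24 bytes
Savings = 1152 - 24 = 1128

1128


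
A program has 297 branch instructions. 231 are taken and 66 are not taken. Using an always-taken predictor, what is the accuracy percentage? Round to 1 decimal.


Predictor: always-taken
Correct predictions = 231
Accuracy = 231 / 297 * 100 = 77.8%

77.8


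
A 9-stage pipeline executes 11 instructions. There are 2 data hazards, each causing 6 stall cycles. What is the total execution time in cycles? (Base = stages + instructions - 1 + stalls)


Base cycles = 9 + 11 - 1 = 19
Total stalls = 2 * 6 = 12
Total = 19 + 12 = 31

31


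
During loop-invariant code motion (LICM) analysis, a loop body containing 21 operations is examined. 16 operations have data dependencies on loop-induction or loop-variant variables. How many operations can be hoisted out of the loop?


Invariant candidates = total - loop-dependent
= 21 - 16 = 5

5


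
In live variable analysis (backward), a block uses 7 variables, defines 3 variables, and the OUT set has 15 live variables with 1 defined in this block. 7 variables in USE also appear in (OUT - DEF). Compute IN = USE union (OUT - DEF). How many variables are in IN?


OUT - DEF: 15 - 1 = 14
|IN| = |USE| + |OUT - DEF| - |USE ∩ (OUT - DEF)| = 7 + 14 - 7 = 14

14


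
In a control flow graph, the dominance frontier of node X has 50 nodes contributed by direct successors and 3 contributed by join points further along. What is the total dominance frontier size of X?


DF(X) = direct successor contributions + join point contributions
= 50 + 3 = 53

53


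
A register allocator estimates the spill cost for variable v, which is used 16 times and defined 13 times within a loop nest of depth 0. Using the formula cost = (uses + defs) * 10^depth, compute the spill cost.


uses + defs = 16 + 13 = 29
10^0 = 1
Spill cost = 29 * 1 = 29

29


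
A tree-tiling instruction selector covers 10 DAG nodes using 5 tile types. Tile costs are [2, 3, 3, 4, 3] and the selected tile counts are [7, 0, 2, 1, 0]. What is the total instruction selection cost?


Total cost = sum(count_i * cost_i)
= 7*2 + 0*3 + 2*3 + 1*4 + 0*3
= 24

24


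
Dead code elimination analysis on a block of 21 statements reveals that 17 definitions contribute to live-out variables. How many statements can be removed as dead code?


Dead code = total statements - live definitions
= 21 - 17 = 4

4


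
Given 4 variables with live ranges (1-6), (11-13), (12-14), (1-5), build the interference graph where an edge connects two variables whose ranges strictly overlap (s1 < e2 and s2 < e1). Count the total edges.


Check all pairs for overlapping intervals.
Two intervals (s1,e1) and (s2,e2) overlap if s1 < e2 and s2 < e1.
v0 (1-6) vs v1..v3: overlaps v3 -> 1
v1 (11-13) vs v2..v3: overlaps v2 -> 1
v2 (12-14) vs v3: overlaps none -> 0
Total overlapping pairs = 1 + 1 + 0 = 2

2


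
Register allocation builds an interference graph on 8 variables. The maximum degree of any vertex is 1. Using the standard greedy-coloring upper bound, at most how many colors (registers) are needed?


Greedy coloring never needs more than (max_degree + 1) colors: when coloring a vertex, at most max_degree neighbors are already colored.
Upper bound = 1 + 1 = 2

2


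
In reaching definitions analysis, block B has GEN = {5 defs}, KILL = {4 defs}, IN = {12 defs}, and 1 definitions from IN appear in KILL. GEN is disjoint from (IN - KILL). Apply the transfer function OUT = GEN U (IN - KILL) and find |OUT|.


IN - KILL: 12 - 1 = 11 surviving definitions
OUT = GEN + surviving = 5 + 11 = 16

16


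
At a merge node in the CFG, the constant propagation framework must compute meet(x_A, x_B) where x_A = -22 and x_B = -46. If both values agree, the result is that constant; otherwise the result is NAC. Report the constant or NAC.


Meet operation: if both paths give the same constant, result is that constant; if they differ, result is NAC (not-a-constant).
Path A: -22, Path B: -46 -> differ
Result: not-a-constant -> NAC

NAC


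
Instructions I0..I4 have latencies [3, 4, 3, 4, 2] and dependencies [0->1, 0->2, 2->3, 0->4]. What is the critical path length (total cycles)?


Compute longest path through dependency graph: dist(Ik) = max over predecessors of dist + latency(Ik).
dist(I0) = latency 3 = 3
dist(I1) = dist(I0) + 4 = 3 + 4 = 7
dist(I2) = dist(I0) + 3 = 3 + 3 = 6
dist(I3) = dist(I2) + 4 = 6 + 4 = 10
dist(I4) = dist(I0) + 2 = 3 + 2 = 5
Critical path = max dist = 10

10


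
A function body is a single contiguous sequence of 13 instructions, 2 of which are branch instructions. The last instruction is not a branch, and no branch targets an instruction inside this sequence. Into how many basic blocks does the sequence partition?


With no in-sequence branch targets, the leaders are the first instruction plus the instruction after each branch.
Number of basic blocks = branches + 1
= 2 + 1 = 3

3


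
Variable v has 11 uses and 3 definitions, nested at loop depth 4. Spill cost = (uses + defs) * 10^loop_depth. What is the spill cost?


uses + defs = 11 + 3 = 14
10^4 = 10000
Spill cost = 14 * 10000 = 140000

140000


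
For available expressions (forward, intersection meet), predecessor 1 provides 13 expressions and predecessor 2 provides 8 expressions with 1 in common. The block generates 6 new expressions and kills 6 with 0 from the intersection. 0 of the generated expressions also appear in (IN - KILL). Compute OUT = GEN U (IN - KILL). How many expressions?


IN = intersection of predecessors = 1
IN - KILL = 1 - 0 = 1
|OUT| = |GEN| + |IN - KILL| - |GEN ∩ (IN - KILL)| = 6 + 1 - 0 = 7

7


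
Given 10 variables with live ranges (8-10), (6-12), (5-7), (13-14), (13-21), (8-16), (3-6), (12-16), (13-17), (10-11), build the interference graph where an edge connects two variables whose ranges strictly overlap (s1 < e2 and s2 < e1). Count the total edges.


Check all pairs for overlapping intervals.
Two intervals (s1,e1) and (s2,e2) overlap if s1 < e2 and s2 < e1.
v0 (8-10) vs v1..v9: overlaps v1, v5 -> 2
v1 (6-12) vs v2..v9: overlaps v2, v5, v9 -> 3
v2 (5-7) vs v3..v9: overlaps v6 -> 1
v3 (13-14) vs v4..v9: overlaps v4, v5, v7, v8 -> 4
v4 (13-21) vs v5..v9: overlaps v5, v7, v8 -> 3
v5 (8-16) vs v6..v9: overlaps v7, v8, v9 -> 3
v6 (3-6) vs v7..v9: overlaps none -> 0
v7 (12-16) vs v8..v9: overlaps v8 -> 1
v8 (13-17) vs v9: overlaps none -> 0
Total overlapping pairs = 2 + 3 + 1 + 4 + 3 + 3 + 0 + 1 + 0 = 17

17


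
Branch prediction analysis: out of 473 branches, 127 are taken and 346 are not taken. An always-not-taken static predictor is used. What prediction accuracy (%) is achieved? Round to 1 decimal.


Predictor: always-not-taken
Correct predictions = 346
Accuracy = 346 / 473 * 100 = 73.2%

73.2


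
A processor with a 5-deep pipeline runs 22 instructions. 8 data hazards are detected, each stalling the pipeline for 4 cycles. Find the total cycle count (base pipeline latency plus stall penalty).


Base cycles = 5 + 22 - 1 = 26
Total stalls = 8 * 4 = 32
Total = 26 + 32 = 58

58


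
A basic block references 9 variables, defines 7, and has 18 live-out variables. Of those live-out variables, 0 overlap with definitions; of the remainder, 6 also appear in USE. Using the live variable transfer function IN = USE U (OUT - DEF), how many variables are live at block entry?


OUT - DEF: 18 - 0 = 18
|IN| = |USE| + |OUT - DEF| - |USE ∩ (OUT - DEF)| = 9 + 18 - 6 = 21

21


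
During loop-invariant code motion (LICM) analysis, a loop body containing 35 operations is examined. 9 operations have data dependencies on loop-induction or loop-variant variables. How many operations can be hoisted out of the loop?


Invariant candidates = total - loop-dependent
= 35 - 9 = 26

26


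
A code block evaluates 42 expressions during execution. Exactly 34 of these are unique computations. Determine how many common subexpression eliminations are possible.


CSE count = total expressions - unique expressions
= 42 - 34 = 8

8


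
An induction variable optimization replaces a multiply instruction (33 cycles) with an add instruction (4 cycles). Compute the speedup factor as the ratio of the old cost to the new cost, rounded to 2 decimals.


Ratio = mult_cost / add_cost = 33 / 4 = 8.25

8.25


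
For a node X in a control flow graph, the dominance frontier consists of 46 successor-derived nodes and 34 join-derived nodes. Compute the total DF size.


DF(X) = direct successor contributions + join point contributions
= 46 + 34 = 80

80


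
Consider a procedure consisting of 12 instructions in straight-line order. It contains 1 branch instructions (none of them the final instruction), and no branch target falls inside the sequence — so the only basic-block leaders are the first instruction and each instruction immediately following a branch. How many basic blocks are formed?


With no in-sequence branch targets, the leaders are the first instruction plus the instruction after each branch.
Number of basic blocks = branches + 1
= 1 + 1 = 2

2


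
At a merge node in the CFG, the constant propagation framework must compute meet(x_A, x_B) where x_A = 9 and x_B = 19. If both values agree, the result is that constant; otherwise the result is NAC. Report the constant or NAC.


Meet operation: if both paths give the same constant, result is that constant; if they differ, result is NAC (not-a-constant).
Path A: 9, Path B: 19 -> differ
Result: not-a-constant -> NAC

NAC


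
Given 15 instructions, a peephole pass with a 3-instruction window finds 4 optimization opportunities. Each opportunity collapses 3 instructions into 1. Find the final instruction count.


Each match removes 2 instructions.
Total removed = 4 * 2 = 8
Remaining = 15 - 8 = 7

7


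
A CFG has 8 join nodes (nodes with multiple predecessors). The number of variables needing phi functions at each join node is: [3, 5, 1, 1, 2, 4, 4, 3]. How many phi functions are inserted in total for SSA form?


Total phi functions = sum of phi functions at each join node
= 3 + 5 + 1 + 1 + 2 + 4 + 4 + 3 = 23

23


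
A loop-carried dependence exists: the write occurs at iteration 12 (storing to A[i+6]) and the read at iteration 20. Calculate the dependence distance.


Distance = read iteration - write iteration
= 20 - 12 = 8

8


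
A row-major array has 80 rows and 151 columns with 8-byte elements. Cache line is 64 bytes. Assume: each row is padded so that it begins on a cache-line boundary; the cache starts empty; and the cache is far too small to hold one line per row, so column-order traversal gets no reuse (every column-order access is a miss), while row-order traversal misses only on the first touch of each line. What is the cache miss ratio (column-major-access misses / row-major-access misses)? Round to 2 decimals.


Each row occupies 151 * 8 = 1208 bytes and starts on a line boundary, so it spans ceil(1208 / 64) = 19 cache lines.
Row-major traversal misses (one per line touched): 80 * ceil(151 * 8 / 64) = 1520
Column-major traversal misses (no reuse, every access misses): 80 * 151 = 12080
Ratio = 12080 / 1520 = 7.95

7.95


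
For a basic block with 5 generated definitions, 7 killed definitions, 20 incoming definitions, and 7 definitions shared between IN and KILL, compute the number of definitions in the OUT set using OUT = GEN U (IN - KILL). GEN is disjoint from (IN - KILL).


IN - KILL: 20 - 7 = 13 surviving definitions
OUT = GEN + surviving = 5 + 13 = 18

18


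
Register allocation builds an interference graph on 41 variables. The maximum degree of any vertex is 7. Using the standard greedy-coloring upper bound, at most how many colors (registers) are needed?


Greedy coloring never needs more than (max_degree + 1) colors: when coloring a vertex, at most max_degree neighbors are already colored.
Upper bound = 7 + 1 = 8

8


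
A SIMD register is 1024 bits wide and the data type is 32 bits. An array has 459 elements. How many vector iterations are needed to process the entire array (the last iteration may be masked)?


Width = 1024 / 32 = 32 elements per vector op
Iterations = ceil(459 / 32) = 15

15


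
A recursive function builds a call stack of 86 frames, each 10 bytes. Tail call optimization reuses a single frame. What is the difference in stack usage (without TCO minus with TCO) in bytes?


Without TCO: 86 * 10 = 860 bytes
With TCO: reuse 1 frame = 10 bytes
Savings = 860 - 10 = 850

850


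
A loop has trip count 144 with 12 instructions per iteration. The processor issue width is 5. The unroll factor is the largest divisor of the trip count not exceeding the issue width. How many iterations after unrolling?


Largest divisor of 144 <= 5 is 4
New iterations = 144 / 4 = 36

36


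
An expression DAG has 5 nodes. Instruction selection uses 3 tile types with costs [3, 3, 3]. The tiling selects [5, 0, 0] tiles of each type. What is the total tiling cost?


Total cost = sum(count_i * cost_i)
= 5*3 + 0*3 + 0*3
= 15

15


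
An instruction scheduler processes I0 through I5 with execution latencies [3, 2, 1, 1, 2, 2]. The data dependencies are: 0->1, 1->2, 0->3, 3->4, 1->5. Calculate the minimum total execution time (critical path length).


Compute longest path through dependency graph: dist(Ik) = max over predecessors of dist + latency(Ik).
dist(I0) = latency 3 = 3
dist(I1) = dist(I0) + 2 = 3 + 2 = 5
dist(I2) = dist(I1) + 1 = 5 + 1 = 6
dist(I3) = dist(I0) + 1 = 3 + 1 = 4
dist(I4) = dist(I3) + 2 = 4 + 2 = 6
dist(I5) = dist(I1) + 2 = 5 + 2 = 7
Critical path = max dist = 7

7


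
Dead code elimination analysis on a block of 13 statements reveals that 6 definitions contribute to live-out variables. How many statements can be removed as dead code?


Dead code = total statements - live definitions
= 13 - 6 = 7

7


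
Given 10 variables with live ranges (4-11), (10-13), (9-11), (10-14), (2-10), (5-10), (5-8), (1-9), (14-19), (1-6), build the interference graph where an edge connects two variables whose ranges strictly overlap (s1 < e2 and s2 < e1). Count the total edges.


Check all pairs for overlapping intervals.
Two intervals (s1,e1) and (s2,e2) overlap if s1 < e2 and s2 < e1.
v0 (4-11) vs v1..v9: overlaps v1, v2, v3, v4, v5, v6, v7, v9 -> 8
v1 (10-13) vs v2..v9: overlaps v2, v3 -> 2
v2 (9-11) vs v3..v9: overlaps v3, v4, v5 -> 3
v3 (10-14) vs v4..v9: overlaps none -> 0
v4 (2-10) vs v5..v9: overlaps v5, v6, v7, v9 -> 4
v5 (5-10) vs v6..v9: overlaps v6, v7, v9 -> 3
v6 (5-8) vs v7..v9: overlaps v7, v9 -> 2
v7 (1-9) vs v8..v9: overlaps v9 -> 1
v8 (14-19) vs v9: overlaps none -> 0
Total overlapping pairs = 8 + 2 + 3 + 0 + 4 + 3 + 2 + 1 + 0 = 23

23


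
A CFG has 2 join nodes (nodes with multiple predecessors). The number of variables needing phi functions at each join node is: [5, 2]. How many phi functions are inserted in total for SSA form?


Total phi functions = sum of phi functions at each join node
= 5 + 2 = 7

7


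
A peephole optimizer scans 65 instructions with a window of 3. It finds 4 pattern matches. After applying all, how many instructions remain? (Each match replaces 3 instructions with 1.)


Each match removes 2 instructions.
Total removed = 4 * 2 = 8
Remaining = 65 - 8 = 57

57


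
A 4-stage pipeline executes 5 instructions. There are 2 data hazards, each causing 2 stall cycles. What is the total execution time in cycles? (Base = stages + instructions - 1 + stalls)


Base cycles = 4 + 5 - 1 = 8
Total stalls = 2 * 2 = 4
Total = 8 + 4 = 12

12


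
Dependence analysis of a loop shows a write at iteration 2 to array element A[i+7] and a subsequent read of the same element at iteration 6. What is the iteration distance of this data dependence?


Distance = read iteration - write iteration
= 6 - 2 = 4

4


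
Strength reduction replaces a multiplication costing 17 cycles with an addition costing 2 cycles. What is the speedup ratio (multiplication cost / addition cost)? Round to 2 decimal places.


Ratio = mult_cost / add_cost = 17 / 2 = 8.5

8.5


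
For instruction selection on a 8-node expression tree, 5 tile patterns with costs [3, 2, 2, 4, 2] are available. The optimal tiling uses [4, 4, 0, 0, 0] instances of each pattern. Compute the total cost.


Total cost = sum(count_i * cost_i)
= 4*3 + 4*2 + 0*2 + 0*4 + 0*2
= 20

20


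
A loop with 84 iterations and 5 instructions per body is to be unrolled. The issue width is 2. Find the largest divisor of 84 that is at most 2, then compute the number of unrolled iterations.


Largest divisor of 84 <= 2 is 2
New iterations = 84 / 2 = 42

42


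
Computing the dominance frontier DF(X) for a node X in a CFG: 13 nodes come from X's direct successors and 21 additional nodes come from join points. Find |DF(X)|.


DF(X) = direct successor contributions + join point contributions
= 13 + 21 = 34

34


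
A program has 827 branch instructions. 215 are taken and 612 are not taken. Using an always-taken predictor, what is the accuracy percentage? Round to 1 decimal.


Predictor: always-taken
Correct predictions = 215
Accuracy = 215 / 827 * 100 = 26.0%

26.0


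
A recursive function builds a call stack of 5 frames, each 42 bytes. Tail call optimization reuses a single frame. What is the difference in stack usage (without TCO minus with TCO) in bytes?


Without TCO: 5 * 42 = 210 bytes
With TCO: reuse 1 frame = 42 bytes
Savings = 210 - 42 = 168

168


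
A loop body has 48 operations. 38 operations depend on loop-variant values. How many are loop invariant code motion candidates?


Invariant candidates = total - loop-dependent
= 48 - 38 = 10

10


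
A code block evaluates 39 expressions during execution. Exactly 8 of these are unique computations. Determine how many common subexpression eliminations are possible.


CSE count = total expressions - unique expressions
= 39 - 8 = 31

31


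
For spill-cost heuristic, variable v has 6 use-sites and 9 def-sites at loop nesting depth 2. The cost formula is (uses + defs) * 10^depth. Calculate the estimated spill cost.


uses + defs = 6 + 9 = 15
10^2 = 100
Spill cost = 15 * 100 = 1500

1500


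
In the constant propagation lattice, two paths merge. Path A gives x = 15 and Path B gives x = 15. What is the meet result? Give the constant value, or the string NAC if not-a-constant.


Meet operation: if both paths give the same constant, result is that constant; if they differ, result is NAC (not-a-constant).
Path A: 15, Path B: 15 -> equal
Result: constant -> 15

15


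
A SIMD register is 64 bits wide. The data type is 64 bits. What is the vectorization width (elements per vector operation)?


Width = SIMD bits / data type bits
= 64 / 64 = 1

1


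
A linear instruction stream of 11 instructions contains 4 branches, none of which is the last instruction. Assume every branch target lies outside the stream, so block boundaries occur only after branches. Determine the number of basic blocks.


With no in-sequence branch targets, the leaders are the first instruction plus the instruction after each branch.
Number of basic blocks = branches + 1
= 4 + 1 = 5

5


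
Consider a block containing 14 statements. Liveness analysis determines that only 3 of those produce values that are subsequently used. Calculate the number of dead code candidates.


Dead code = total statements - live definitions
= 14 - 3 = 11

11


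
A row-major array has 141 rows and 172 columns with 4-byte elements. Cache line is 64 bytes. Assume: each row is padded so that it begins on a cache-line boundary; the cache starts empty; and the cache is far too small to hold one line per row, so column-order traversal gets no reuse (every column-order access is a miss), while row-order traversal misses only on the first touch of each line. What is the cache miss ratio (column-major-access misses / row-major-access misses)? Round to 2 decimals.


Each row occupies 172 * 4 = 688 bytes and starts on a line boundary, so it spans ceil(688 / 64) = 11 cache lines.
Row-major traversal misses (one per line touched): 141 * ceil(172 * 4 / 64) = 1551
Column-major traversal misses (no reuse, every access misses): 141 * 172 = 24252
Ratio = 24252 / 1551 = 15.64

15.64


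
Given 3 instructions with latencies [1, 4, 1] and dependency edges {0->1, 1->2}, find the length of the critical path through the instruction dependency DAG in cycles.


Compute longest path through dependency graph: dist(Ik) = max over predecessors of dist + latency(Ik).
dist(I0) = latency 1 = 1
dist(I1) = dist(I0) + 4 = 1 + 4 = 5
dist(I2) = dist(I1) + 1 = 5 + 1 = 6
Critical path = max dist = 6

6


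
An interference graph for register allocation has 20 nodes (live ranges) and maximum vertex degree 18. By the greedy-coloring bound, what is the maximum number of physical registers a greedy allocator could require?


Greedy coloring never needs more than (max_degree + 1) colors: when coloring a vertex, at most max_degree neighbors are already colored.
Upper bound = 18 + 1 = 19

19


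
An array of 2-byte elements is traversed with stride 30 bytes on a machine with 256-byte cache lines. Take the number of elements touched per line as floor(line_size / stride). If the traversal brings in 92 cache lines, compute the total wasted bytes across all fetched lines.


Elements per line = floor(256 / 30) = 8
Bytes used per line = 8 * 2 = 16
Wasted per line = 256 - 16 = 240
Total wasted = 240 * 92 = 22080

22080


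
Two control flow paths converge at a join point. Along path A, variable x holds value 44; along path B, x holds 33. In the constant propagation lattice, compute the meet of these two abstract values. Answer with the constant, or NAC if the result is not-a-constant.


Meet operation: if both paths give the same constant, result is that constant; if they differ, result is NAC (not-a-constant).
Path A: 44, Path B: 33 -> differ
Result: not-a-constant -> NAC

NAC


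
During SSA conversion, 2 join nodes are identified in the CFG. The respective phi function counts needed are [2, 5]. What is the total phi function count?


Total phi functions = sum of phi functions at each join node
= 2 + 5 = 7

7


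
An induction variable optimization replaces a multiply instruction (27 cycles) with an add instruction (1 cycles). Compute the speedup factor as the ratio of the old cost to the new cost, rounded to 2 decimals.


Ratio = mult_cost / add_cost = 27 / 1 = 27.0

27.0


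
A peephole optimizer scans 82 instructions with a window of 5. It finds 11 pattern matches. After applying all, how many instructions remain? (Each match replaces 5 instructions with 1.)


Each match removes 4 instructions.
Total removed = 11 * 4 = 44
Remaining = 82 - 44 = 38

38


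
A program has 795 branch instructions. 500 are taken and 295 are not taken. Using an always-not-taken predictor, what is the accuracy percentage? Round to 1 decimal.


Predictor: always-not-taken
Correct predictions = 295
Accuracy = 295 / 795 * 100 = 37.1%

37.1


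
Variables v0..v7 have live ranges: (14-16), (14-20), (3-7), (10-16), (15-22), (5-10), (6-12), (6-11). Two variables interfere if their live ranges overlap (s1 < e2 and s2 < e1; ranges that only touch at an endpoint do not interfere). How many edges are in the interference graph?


Check all pairs for overlapping intervals.
Two intervals (s1,e1) and (s2,e2) overlap if s1 < e2 and s2 < e1.
v0 (14-16) vs v1..v7: overlaps v1, v3, v4 -> 3
v1 (14-20) vs v2..v7: overlaps v3, v4 -> 2
v2 (3-7) vs v3..v7: overlaps v5, v6, v7 -> 3
v3 (10-16) vs v4..v7: overlaps v4, v6, v7 -> 3
v4 (15-22) vs v5..v7: overlaps none -> 0
v5 (5-10) vs v6..v7: overlaps v6, v7 -> 2
v6 (6-12) vs v7: overlaps v7 -> 1
Total overlapping pairs = 3 + 2 + 3 + 3 + 0 + 2 + 1 = 14

14


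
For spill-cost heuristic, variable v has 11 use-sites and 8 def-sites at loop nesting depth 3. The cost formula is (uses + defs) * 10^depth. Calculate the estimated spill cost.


uses + defs = 11 + 8 = 19
10^3 = 1000
Spill cost = 19 * 1000 = 19000

19000


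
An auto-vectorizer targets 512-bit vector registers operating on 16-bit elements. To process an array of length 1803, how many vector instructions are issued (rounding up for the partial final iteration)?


Width = 512 / 16 = 32 elements per vector op
Iterations = ceil(1803 / 32) = 57

57


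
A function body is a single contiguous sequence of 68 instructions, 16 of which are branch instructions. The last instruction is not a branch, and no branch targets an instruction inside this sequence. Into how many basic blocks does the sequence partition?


With no in-sequence branch targets, the leaders are the first instruction plus the instruction after each branch.
Number of basic blocks = branches + 1
= 16 + 1 = 17

17


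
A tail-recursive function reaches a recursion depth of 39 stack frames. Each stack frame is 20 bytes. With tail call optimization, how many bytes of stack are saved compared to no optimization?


Without TCO: 39 * 20 = 780 bytes
With TCO: reuse 1 frame = 20 bytes
Savings = 780 - 20 = 760

760


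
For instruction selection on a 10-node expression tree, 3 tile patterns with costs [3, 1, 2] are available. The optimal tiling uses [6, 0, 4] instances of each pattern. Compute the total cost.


Total cost = sum(count_i * cost_i)
= 6*3 + 0*1 + 4*2
= 26

26


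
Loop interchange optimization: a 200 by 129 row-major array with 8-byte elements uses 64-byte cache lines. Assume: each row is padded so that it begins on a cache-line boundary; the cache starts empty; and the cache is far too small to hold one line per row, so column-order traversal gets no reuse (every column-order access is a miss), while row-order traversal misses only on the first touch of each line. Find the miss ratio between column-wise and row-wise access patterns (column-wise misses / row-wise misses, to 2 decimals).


Each row occupies 129 * 8 = 1032 bytes and starts on a line boundary, so it spans ceil(1032 / 64) = 17 cache lines.
Row-major traversal misses (one per line touched): 200 * ceil(129 * 8 / 64) = 3400
Column-major traversal misses (no reuse, every access misses): 200 * 129 = 25800
Ratio = 25800 / 3400 = 7.59

7.59


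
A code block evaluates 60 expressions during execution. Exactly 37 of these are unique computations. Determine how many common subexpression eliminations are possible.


CSE count = total expressions - unique expressions
= 60 - 37 = 23

23


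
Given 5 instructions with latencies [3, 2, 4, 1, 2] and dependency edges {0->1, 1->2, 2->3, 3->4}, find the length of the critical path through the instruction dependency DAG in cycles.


Compute longest path through dependency graph: dist(Ik) = max over predecessors of dist + latency(Ik).
dist(I0) = latency 3 = 3
dist(I1) = dist(I0) + 2 = 3 + 2 = 5
dist(I2) = dist(I1) + 4 = 5 + 4 = 9
dist(I3) = dist(I2) + 1 = 9 + 1 = 10
dist(I4) = dist(I3) + 2 = 10 + 2 = 12
Critical path = max dist = 12

12


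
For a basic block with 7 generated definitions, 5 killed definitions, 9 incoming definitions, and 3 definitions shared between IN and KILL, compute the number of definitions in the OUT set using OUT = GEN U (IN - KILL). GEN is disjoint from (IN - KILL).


IN - KILL: 9 - 3 = 6 surviving definitions
OUT = GEN + surviving = 7 + 6 = 13

13


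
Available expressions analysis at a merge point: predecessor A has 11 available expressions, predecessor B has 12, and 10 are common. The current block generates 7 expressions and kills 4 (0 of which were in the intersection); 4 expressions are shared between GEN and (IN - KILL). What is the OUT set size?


IN = intersection of predecessors = 10
IN - KILL = 10 - 0 = 10
|OUT| = |GEN| + |IN - KILL| - |GEN ∩ (IN - KILL)| = 7 + 10 - 4 = 13

13


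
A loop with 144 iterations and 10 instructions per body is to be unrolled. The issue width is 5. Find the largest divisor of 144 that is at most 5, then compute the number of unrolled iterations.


Largest divisor of 144 <= 5 is 4
New iterations = 144 / 4 = 36

36


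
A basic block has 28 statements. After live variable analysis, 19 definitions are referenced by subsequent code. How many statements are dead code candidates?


Dead code = total statements - live definitions
= 28 - 19 = 9

9


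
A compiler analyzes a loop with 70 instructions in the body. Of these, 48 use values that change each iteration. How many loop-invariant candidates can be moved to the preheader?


Invariant candidates = total - loop-dependent
= 70 - 48 = 22

22


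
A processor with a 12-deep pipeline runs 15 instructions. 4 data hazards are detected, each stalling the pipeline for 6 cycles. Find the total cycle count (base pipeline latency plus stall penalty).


Base cycles = 12 + 15 - 1 = 26
Total stalls = 4 * 6 = 24
Total = 26 + 24 = 50

50


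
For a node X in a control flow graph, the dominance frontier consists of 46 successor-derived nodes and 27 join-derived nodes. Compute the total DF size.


DF(X) = direct successor contributions + join point contributions
= 46 + 27 = 73

73


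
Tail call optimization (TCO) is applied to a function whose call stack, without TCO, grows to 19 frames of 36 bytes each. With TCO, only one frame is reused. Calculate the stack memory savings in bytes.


Without TCO: 19 * 36 = 684 bytes
With TCO: reuse 1 frame = 36 bytes
Savings = 684 - 36 = 648

648


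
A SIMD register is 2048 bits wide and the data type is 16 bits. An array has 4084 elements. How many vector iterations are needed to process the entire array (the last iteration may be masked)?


Width = 2048 / 16 = 128 elements per vector op
Iterations = ceil(4084 / 128) = 32

32


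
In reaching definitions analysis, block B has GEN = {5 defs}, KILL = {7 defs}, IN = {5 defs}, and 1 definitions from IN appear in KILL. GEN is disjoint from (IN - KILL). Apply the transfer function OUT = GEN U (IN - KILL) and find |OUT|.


IN - KILL: 5 - 1 = 4 surviving definitions
OUT = GEN + surviving = 5 + 4 = 9

9


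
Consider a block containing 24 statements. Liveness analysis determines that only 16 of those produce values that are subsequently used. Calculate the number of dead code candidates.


Dead code = total statements - live definitions
= 24 - 16 = 8

8


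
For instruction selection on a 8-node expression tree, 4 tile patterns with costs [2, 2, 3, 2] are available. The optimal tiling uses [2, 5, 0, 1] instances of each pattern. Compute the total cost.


Total cost = sum(count_i * cost_i)
= 2*2 + 5*2 + 0*3 + 1*2
= 16

16


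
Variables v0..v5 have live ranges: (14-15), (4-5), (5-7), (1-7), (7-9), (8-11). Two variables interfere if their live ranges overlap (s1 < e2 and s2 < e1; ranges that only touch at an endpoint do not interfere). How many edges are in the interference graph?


Check all pairs for overlapping intervals.
Two intervals (s1,e1) and (s2,e2) overlap if s1 < e2 and s2 < e1.
v0 (14-15) vs v1..v5: overlaps none -> 0
v1 (4-5) vs v2..v5: overlaps v3 -> 1
v2 (5-7) vs v3..v5: overlaps v3 -> 1
v3 (1-7) vs v4..v5: overlaps none -> 0
v4 (7-9) vs v5: overlaps v5 -> 1
Total overlapping pairs = 0 + 1 + 1 + 0 + 1 = 3

3


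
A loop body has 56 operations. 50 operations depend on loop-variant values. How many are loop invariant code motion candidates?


Invariant candidates = total - loop-dependent
= 56 - 50 = 6

6


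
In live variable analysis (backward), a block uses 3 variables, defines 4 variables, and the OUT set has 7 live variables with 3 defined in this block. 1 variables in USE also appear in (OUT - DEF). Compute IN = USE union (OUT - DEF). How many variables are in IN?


OUT - DEF: 7 - 3 = 4
|IN| = |USE| + |OUT - DEF| - |USE ∩ (OUT - DEF)| = 3 + 4 - 1 = 6

6


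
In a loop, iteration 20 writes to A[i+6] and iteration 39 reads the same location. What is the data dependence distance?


Distance = read iteration - write iteration
= 39 - 20 = 19

19


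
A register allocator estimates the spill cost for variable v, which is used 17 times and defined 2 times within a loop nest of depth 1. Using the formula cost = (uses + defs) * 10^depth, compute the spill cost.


uses + defs = 17 + 2 = 19
10^1 = 10
Spill cost = 19 * 10 = 190

190


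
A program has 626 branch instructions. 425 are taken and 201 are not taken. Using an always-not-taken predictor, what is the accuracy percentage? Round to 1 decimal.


Predictor: always-not-taken
Correct predictions = 201
Accuracy = 201 / 626 * 100 = 32.1%

32.1


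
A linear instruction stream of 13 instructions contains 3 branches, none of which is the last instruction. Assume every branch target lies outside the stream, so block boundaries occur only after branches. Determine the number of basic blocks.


With no in-sequence branch targets, the leaders are the first instruction plus the instruction after each branch.
Number of basic blocks = branches + 1
= 3 + 1 = 4

4


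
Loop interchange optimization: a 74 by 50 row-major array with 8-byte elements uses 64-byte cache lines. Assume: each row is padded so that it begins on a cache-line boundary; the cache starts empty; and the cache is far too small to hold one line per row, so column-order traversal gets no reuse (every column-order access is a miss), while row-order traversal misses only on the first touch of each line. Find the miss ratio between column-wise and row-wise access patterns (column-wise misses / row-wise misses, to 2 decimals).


Each row occupies 50 * 8 = 400 bytes and starts on a line boundary, so it spans ceil(400 / 64) = 7 cache lines.
Row-major traversal misses (one per line touched): 74 * ceil(50 * 8 / 64) = 518
Column-major traversal misses (no reuse, every access misses): 74 * 50 = 3700
Ratio = 3700 / 518 = 7.14

7.14


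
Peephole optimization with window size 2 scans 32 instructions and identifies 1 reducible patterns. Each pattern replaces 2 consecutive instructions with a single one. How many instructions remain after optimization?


Each match removes 1 instructions.
Total removed = 1 * 1 = 1
Remaining = 32 - 1 = 31

31


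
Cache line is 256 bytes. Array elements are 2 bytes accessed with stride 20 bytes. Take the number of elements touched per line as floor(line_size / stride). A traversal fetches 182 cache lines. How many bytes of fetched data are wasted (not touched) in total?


Elements per line = floor(256 / 20) = 12
Bytes used per line = 12 * 2 = 24
Wasted per line = 256 - 24 = 232
Total wasted = 232 * 182 = 42224

42224


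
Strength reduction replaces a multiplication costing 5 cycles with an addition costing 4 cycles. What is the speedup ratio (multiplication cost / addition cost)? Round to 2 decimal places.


Ratio = mult_cost / add_cost = 5 / 4 = 1.25

1.25


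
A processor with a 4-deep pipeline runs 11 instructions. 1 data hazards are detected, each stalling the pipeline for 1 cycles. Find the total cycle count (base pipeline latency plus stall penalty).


Base cycles = 4 + 11 - 1 = 14
Total stalls = 1 * 1 = 1
Total = 14 + 1 = 15

15


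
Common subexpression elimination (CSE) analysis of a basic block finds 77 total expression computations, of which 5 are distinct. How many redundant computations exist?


CSE count = total expressions - unique expressions
= 77 - 5 = 72

72


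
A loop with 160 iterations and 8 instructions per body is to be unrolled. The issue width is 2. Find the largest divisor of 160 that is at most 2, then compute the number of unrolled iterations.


Largest divisor of 160 <= 2 is 2
New iterations = 160 / 2 = 80

80


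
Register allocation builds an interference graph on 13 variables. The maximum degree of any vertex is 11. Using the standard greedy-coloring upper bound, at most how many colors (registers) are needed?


Greedy coloring never needs more than (max_degree + 1) colors: when coloring a vertex, at most max_degree neighbors are already colored.
Upper bound = 11 + 1 = 12

12


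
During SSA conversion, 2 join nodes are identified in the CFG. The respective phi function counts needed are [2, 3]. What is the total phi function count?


Total phi functions = sum of phi functions at each join node
= 2 + 3 = 5

5


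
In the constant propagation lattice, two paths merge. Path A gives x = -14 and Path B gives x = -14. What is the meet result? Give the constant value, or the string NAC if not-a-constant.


Meet operation: if both paths give the same constant, result is that constant; if they differ, result is NAC (not-a-constant).
Path A: -14, Path B: -14 -> equal
Result: constant -> -14

-14


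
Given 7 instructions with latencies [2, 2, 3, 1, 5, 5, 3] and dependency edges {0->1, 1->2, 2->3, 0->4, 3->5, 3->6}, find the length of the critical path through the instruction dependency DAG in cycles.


Compute longest path through dependency graph: dist(Ik) = max over predecessors of dist + latency(Ik).
dist(I0) = latency 2 = 2
dist(I1) = dist(I0) + 2 = 2 + 2 = 4
dist(I2) = dist(I1) + 3 = 4 + 3 = 7
dist(I3) = dist(I2) + 1 = 7 + 1 = 8
dist(I4) = dist(I0) + 5 = 2 + 5 = 7
dist(I5) = dist(I3) + 5 = 8 + 5 = 13
dist(I6) = dist(I3) + 3 = 8 + 3 = 11
Critical path = max dist = 13

13


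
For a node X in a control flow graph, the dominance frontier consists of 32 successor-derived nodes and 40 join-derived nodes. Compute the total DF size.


DF(X) = direct successor contributions + join point contributions
= 32 + 40 = 72

72
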